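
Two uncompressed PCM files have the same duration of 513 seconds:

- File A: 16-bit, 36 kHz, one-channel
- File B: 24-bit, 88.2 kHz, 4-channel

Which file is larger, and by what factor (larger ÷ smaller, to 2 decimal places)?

File B, by a factor of 14.70

File A: 36,000 × 2 × 1 = 72,000 bytes/s.
File B: 88,200 × 3 × 4 = 1,058,400 bytes/s.
File B is larger; ratio = 542,959,200 / 36,936,000 = 14.70.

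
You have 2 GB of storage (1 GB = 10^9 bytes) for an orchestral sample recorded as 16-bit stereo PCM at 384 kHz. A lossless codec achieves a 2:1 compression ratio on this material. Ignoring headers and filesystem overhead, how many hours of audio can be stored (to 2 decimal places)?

0.72 hours

Uncompressed byte rate = 384,000 × 2 × 2 = 1,536,000 bytes/s.
After 2:1 compression, effective rate ≈ 768000 bytes/s.
Capacity = 2 × 1,000,000,000 = 2,000,000,000 bytes.
2,000,000,000 / effective rate ≈ 2604.17 s → 0.72 hours.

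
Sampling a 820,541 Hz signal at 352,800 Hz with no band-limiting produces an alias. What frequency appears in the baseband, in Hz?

114,941 Hz

Nyquist = 352,800/2 = 176,400 Hz; 820,541 Hz exceeds it.
Alias = |820,541 − 2×352,800| = |820,541 − 705,600| = 114,941 Hz.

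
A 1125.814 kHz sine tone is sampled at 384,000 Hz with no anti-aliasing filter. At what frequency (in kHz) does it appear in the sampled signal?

Nyquist = 384,000/2 = 192,000 Hz; 1,125,814 Hz exceeds it.
Alias = |1,125,814 − 3×384,000| = |1,125,814 − 1,152,000| = 26,186 Hz = 26.186 kHz.

26.186 kHz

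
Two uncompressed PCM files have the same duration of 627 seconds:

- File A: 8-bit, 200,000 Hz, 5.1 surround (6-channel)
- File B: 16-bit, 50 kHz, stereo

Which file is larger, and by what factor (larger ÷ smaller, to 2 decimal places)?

File A, by a factor of 6.00

File A: 200,000 × 1 × 6 = 1,200,000 bytes/s.
File B: 50,000 × 2 × 2 = 200,000 bytes/s.
File A is larger; ratio = 752,400,000 / 125,400,000 = 6.00.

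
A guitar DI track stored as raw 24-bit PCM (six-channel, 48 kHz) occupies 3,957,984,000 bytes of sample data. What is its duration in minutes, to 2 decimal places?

76.35 minutes

Byte rate = 48,000 × 3 × 6 = 864,000 bytes/s.
Duration = 3,957,984,000 / 864,000 = 4,581 s.
4,581 s / 60 = 76.35 minutes.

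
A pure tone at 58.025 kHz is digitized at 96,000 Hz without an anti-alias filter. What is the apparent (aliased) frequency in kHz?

37.975 kHz

Nyquist = 96,000/2 = 48,000 Hz; 58,025 Hz exceeds it.
Alias = |58,025 − 1×96,000| = |58,025 − 96,000| = 37,975 Hz = 37.975 kHz.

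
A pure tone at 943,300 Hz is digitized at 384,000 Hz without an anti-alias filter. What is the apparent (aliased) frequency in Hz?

Nyquist = 384,000/2 = 192,000 Hz; 943,300 Hz exceeds it.
Alias = |943,300 − 2×384,000| = |943,300 − 768,000| = 175,300 Hz.

175,300 Hz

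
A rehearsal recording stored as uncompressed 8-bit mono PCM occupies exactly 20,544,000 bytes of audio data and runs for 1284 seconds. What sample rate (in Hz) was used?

Bytes = sample_rate × seconds × bytes_per_sample × channels.
sample_rate = 20,544,000 / (1,284 × 1 × 1) = 20,544,000 / 1,284 = 16,000 Hz.

16,000 Hz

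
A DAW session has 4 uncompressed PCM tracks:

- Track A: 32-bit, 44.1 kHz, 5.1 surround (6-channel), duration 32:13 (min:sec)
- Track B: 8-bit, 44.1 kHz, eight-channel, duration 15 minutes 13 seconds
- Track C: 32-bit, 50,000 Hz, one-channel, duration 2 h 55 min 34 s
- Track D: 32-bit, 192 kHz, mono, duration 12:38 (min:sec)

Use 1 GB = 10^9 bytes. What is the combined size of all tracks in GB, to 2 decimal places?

Track A: 32:13 (min:sec) = 1,933 s; 44,100 × 1,933 × 4 × 6 = 2,045,887,200 bytes.
Track B: 15 minutes 13 seconds = 913 s; 44,100 × 913 × 1 × 8 = 322,106,400 bytes.
Track C: 2 h 55 min 34 s = 10,534 s; 50,000 × 10,534 × 4 × 1 = 2,106,800,000 bytes.
Track D: 12:38 (min:sec) = 758 s; 192,000 × 758 × 4 × 1 = 582,144,000 bytes.
Total = 5,056,937,600 bytes = 5.06 GB.

5.06 GB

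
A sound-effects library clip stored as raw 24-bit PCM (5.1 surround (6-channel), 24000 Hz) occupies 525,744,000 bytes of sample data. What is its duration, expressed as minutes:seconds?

Byte rate = 24,000 × 3 × 6 = 432,000 bytes/s.
Duration = 525,744,000 / 432,000 = 1,217 s.
1,217 s = 20:17.

20:17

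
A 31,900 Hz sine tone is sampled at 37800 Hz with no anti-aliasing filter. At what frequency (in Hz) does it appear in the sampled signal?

5,900 Hz

Nyquist = 37,800/2 = 18,900 Hz; 31,900 Hz exceeds it.
Alias = |31,900 − 1×37,800| = |31,900 − 37,800| = 5,900 Hz.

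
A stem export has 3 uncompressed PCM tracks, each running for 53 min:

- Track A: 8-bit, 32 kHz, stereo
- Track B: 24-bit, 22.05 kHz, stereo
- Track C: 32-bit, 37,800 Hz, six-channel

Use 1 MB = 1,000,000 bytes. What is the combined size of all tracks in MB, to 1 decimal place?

53 min = 3,180 s.
Track A: 32,000 × 3,180 × 1 × 2 = 203,520,000 bytes.
Track B: 22,050 × 3,180 × 3 × 2 = 420,714,000 bytes.
Track C: 37,800 × 3,180 × 4 × 6 = 2,884,896,000 bytes.
Total = 3,509,130,000 bytes = 3509.1 MB.

3509.1 MB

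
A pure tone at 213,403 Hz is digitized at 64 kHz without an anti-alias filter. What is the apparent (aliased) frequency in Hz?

21,403 Hz

Nyquist = 64,000/2 = 32,000 Hz; 213,403 Hz exceeds it.
Alias = |213,403 − 3×64,000| = |213,403 − 192,000| = 21,403 Hz.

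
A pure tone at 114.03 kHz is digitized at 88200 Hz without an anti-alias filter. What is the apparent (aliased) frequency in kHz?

25.83 kHz

Nyquist = 88,200/2 = 44,100 Hz; 114,030 Hz exceeds it.
Alias = |114,030 − 1×88,200| = |114,030 − 88,200| = 25,830 Hz = 25.83 kHz.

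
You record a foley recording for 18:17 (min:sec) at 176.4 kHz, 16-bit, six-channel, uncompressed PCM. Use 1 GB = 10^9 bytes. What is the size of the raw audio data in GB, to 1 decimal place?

2.3 GB

Duration = 18:17 (min:sec) = 1,097 s.
Bytes = 176,400 samples/s × 1,097 s × 2 bytes/sample × 6 ch = 2,322,129,600 bytes.
2,322,129,600 / 1,000,000,000 = 2.3 GB.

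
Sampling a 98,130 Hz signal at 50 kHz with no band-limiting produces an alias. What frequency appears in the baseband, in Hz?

Nyquist = 50,000/2 = 25,000 Hz; 98,130 Hz exceeds it.
Alias = |98,130 − 2×50,000| = |98,130 − 100,000| = 1,870 Hz.

1,870 Hz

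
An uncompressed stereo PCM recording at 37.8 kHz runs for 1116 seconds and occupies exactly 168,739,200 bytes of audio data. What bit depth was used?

16 bits

Bytes per sample = 168,739,200 / (37,800 × 1,116 × 2) = 168,739,200 / 84,369,600 = 2.
Bit depth = 2 × 8 = 16 bits.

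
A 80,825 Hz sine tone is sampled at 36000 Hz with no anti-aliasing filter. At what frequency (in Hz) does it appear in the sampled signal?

8,825 Hz

Nyquist = 36,000/2 = 18,000 Hz; 80,825 Hz exceeds it.
Alias = |80,825 − 2×36,000| = |80,825 − 72,000| = 8,825 Hz.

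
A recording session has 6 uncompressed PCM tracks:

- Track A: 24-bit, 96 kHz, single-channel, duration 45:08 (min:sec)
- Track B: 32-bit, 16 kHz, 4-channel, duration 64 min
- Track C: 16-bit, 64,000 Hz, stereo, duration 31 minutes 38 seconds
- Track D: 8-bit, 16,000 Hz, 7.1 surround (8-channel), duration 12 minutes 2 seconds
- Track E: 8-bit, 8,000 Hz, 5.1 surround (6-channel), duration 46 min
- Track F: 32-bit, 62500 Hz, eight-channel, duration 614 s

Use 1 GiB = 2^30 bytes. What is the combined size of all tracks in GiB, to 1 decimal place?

Track A: 45:08 (min:sec) = 2,708 s; 96,000 × 2,708 × 3 × 1 = 779,904,000 bytes.
Track B: 64 min = 3,840 s; 16,000 × 3,840 × 4 × 4 = 983,040,000 bytes.
Track C: 31 minutes 38 seconds = 1,898 s; 64,000 × 1,898 × 2 × 2 = 485,888,000 bytes.
Track D: 12 minutes 2 seconds = 722 s; 16,000 × 722 × 1 × 8 = 92,416,000 bytes.
Track E: 46 min = 2,760 s; 8,000 × 2,760 × 1 × 6 = 132,480,000 bytes.
Track F: 62,500 × 614 × 4 × 8 = 1,228,000,000 bytes.
Total = 3,701,728,000 bytes = 3.4 GiB.

3.4 GiB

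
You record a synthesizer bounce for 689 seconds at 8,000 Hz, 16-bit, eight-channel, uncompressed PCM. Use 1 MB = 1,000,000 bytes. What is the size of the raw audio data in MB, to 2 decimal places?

Bytes = 8,000 samples/s × 689 s × 2 bytes/sample × 8 ch = 88,192,000 bytes.
88,192,000 / 1,000,000 = 88.19 MB.

88.19 MB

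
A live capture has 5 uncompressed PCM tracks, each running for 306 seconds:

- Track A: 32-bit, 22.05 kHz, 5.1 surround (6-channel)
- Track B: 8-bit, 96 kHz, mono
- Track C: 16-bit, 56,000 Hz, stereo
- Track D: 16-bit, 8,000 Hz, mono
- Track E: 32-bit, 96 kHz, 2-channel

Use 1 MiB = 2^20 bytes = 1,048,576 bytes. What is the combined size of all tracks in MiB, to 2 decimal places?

Track A: 22,050 × 306 × 4 × 6 = 161,935,200 bytes.
Track B: 96,000 × 306 × 1 × 1 = 29,376,000 bytes.
Track C: 56,000 × 306 × 2 × 2 = 68,544,000 bytes.
Track D: 8,000 × 306 × 2 × 1 = 4,896,000 bytes.
Track E: 96,000 × 306 × 4 × 2 = 235,008,000 bytes.
Total = 499,759,200 bytes = 476.61 MiB.

476.61 MiB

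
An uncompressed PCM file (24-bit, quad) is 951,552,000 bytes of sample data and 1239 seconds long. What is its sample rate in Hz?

64,000 Hz

Bytes = sample_rate × seconds × bytes_per_sample × channels.
sample_rate = 951,552,000 / (1,239 × 3 × 4) = 951,552,000 / 14,868 = 64,000 Hz.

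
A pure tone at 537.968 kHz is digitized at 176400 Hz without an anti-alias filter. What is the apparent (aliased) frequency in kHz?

Nyquist = 176,400/2 = 88,200 Hz; 537,968 Hz exceeds it.
Alias = |537,968 − 3×176,400| = |537,968 − 529,200| = 8,768 Hz = 8.768 kHz.

8.768 kHz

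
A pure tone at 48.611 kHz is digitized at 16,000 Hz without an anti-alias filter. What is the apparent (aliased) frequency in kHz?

Nyquist = 16,000/2 = 8,000 Hz; 48,611 Hz exceeds it.
Alias = |48,611 − 3×16,000| = |48,611 − 48,000| = 611 Hz = 0.611 kHz.

0.611 kHz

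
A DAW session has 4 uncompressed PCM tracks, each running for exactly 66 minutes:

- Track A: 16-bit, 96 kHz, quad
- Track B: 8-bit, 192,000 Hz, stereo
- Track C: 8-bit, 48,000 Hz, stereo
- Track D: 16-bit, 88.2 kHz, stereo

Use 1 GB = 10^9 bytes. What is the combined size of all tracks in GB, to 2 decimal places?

exactly 66 minutes = 3,960 s.
Track A: 96,000 × 3,960 × 2 × 4 = 3,041,280,000 bytes.
Track B: 192,000 × 3,960 × 1 × 2 = 1,520,640,000 bytes.
Track C: 48,000 × 3,960 × 1 × 2 = 380,160,000 bytes.
Track D: 88,200 × 3,960 × 2 × 2 = 1,397,088,000 bytes.
Total = 6,339,168,000 bytes = 6.34 GB.

6.34 GB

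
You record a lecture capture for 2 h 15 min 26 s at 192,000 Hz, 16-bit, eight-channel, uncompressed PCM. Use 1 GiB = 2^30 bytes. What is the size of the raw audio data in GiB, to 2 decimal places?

23.25 GiB

Duration = 2 h 15 min 26 s = 8,126 s.
Bytes = 192,000 samples/s × 8,126 s × 2 bytes/sample × 8 ch = 24,963,072,000 bytes.
24,963,072,000 / 1,073,741,824 = 23.25 GiB.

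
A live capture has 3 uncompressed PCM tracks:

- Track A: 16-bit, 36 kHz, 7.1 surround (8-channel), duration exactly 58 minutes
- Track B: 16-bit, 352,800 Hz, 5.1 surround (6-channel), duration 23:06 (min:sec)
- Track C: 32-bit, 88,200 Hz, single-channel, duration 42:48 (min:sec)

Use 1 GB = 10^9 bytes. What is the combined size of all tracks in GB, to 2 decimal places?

Track A: exactly 58 minutes = 3,480 s; 36,000 × 3,480 × 2 × 8 = 2,004,480,000 bytes.
Track B: 23:06 (min:sec) = 1,386 s; 352,800 × 1,386 × 2 × 6 = 5,867,769,600 bytes.
Track C: 42:48 (min:sec) = 2,568 s; 88,200 × 2,568 × 4 × 1 = 905,990,400 bytes.
Total = 8,778,240,000 bytes = 8.78 GB.

8.78 GB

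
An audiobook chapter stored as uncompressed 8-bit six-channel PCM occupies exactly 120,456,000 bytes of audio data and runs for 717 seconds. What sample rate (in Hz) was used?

28,000 Hz

Bytes = sample_rate × seconds × bytes_per_sample × channels.
sample_rate = 120,456,000 / (717 × 1 × 6) = 120,456,000 / 4,302 = 28,000 Hz.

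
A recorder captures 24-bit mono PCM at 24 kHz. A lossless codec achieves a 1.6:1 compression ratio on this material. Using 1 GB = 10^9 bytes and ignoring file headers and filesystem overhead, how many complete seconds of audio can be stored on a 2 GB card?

Uncompressed byte rate = 24,000 × 3 × 1 = 72,000 bytes/s.
After 1.6:1 compression, effective rate ≈ 45000 bytes/s.
Capacity = 2 × 1,000,000,000 = 2,000,000,000 bytes.
2,000,000,000 / effective rate ≈ 44444.44 s → 44,444 seconds.

44,444 seconds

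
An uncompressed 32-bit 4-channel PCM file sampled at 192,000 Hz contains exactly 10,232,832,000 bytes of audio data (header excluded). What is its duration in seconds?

Byte rate = 192,000 × 4 × 4 = 3,072,000 bytes/s.
Duration = 10,232,832,000 / 3,072,000 = 3,331 s.

3,331 seconds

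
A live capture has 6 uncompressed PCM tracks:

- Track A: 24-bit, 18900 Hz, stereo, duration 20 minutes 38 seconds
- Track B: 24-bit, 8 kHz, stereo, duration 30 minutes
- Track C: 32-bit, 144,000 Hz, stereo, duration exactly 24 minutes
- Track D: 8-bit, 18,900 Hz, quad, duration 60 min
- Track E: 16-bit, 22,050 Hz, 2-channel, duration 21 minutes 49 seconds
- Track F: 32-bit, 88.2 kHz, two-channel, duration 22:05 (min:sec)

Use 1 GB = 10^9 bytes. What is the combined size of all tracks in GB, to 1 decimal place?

3.2 GB

Track A: 20 minutes 38 seconds = 1,238 s; 18,900 × 1,238 × 3 × 2 = 140,389,200 bytes.
Track B: 30 minutes = 1,800 s; 8,000 × 1,800 × 3 × 2 = 86,400,000 bytes.
Track C: exactly 24 minutes = 1,440 s; 144,000 × 1,440 × 4 × 2 = 1,658,880,000 bytes.
Track D: 60 min = 3,600 s; 18,900 × 3,600 × 1 × 4 = 272,160,000 bytes.
Track E: 21 minutes 49 seconds = 1,309 s; 22,050 × 1,309 × 2 × 2 = 115,453,800 bytes.
Track F: 22:05 (min:sec) = 1,325 s; 88,200 × 1,325 × 4 × 2 = 934,920,000 bytes.
Total = 3,208,203,000 bytes = 3.2 GB.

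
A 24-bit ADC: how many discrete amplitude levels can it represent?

2^24 = 16,777,216.

16,777,216 levels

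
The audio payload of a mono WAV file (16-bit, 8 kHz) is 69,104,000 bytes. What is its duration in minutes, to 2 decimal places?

71.98 minutes

Byte rate = 8,000 × 2 × 1 = 16,000 bytes/s.
Duration = 69,104,000 / 16,000 = 4,319 s.
4,319 s / 60 = 71.98 minutes.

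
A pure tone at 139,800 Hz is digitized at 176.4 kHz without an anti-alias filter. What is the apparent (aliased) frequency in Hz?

36,600 Hz

Nyquist = 176,400/2 = 88,200 Hz; 139,800 Hz exceeds it.
Alias = |139,800 − 1×176,400| = |139,800 − 176,400| = 36,600 Hz.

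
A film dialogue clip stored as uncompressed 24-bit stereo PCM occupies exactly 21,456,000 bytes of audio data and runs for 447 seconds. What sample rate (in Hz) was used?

Bytes = sample_rate × seconds × bytes_per_sample × channels.
sample_rate = 21,456,000 / (447 × 3 × 2) = 21,456,000 / 2,682 = 8,000 Hz.

8,000 Hz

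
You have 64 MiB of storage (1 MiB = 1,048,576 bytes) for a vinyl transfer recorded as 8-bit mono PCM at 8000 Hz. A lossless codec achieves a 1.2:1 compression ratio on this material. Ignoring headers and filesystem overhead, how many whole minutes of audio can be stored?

Uncompressed byte rate = 8,000 × 1 × 1 = 8,000 bytes/s.
After 1.2:1 compression, effective rate ≈ 6666.67 bytes/s.
Capacity = 64 × 1,048,576 = 67,108,864 bytes.
67,108,864 / effective rate ≈ 10066.33 s → 167 minutes.

167 minutes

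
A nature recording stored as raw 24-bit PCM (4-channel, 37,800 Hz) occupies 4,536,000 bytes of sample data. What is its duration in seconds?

10 seconds

Byte rate = 37,800 × 3 × 4 = 453,600 bytes/s.
Duration = 4,536,000 / 453,600 = 10 s.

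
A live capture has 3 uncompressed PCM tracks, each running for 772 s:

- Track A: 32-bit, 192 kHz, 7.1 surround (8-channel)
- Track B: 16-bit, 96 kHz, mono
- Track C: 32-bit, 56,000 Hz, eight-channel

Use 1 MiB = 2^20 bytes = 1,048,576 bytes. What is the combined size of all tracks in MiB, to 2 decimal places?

5984.13 MiB

Track A: 192,000 × 772 × 4 × 8 = 4,743,168,000 bytes.
Track B: 96,000 × 772 × 2 × 1 = 148,224,000 bytes.
Track C: 56,000 × 772 × 4 × 8 = 1,383,424,000 bytes.
Total = 6,274,816,000 bytes = 5984.13 MiB.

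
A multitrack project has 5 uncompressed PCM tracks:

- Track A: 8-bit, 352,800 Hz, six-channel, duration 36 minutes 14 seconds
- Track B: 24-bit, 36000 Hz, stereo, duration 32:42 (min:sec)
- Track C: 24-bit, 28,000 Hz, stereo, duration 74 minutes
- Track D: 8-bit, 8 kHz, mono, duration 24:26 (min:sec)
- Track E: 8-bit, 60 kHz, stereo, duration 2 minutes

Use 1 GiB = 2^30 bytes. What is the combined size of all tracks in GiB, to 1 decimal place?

Track A: 36 minutes 14 seconds = 2,174 s; 352,800 × 2,174 × 1 × 6 = 4,601,923,200 bytes.
Track B: 32:42 (min:sec) = 1,962 s; 36,000 × 1,962 × 3 × 2 = 423,792,000 bytes.
Track C: 74 minutes = 4,440 s; 28,000 × 4,440 × 3 × 2 = 745,920,000 bytes.
Track D: 24:26 (min:sec) = 1,466 s; 8,000 × 1,466 × 1 × 1 = 11,728,000 bytes.
Track E: 2 minutes = 120 s; 60,000 × 120 × 1 × 2 = 14,400,000 bytes.
Total = 5,797,763,200 bytes = 5.4 GiB.

5.4 GiB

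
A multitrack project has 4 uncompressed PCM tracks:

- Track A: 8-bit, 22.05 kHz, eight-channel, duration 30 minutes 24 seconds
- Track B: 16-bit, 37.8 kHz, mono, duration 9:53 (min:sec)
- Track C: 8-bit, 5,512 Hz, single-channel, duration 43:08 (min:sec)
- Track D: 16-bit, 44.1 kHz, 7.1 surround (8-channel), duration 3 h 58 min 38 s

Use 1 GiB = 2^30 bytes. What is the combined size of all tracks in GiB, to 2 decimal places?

9.76 GiB

Track A: 30 minutes 24 seconds = 1,824 s; 22,050 × 1,824 × 1 × 8 = 321,753,600 bytes.
Track B: 9:53 (min:sec) = 593 s; 37,800 × 593 × 2 × 1 = 44,830,800 bytes.
Track C: 43:08 (min:sec) = 2,588 s; 5,512 × 2,588 × 1 × 1 = 14,265,056 bytes.
Track D: 3 h 58 min 38 s = 14,318 s; 44,100 × 14,318 × 2 × 8 = 10,102,780,800 bytes.
Total = 10,483,630,256 bytes = 9.76 GiB.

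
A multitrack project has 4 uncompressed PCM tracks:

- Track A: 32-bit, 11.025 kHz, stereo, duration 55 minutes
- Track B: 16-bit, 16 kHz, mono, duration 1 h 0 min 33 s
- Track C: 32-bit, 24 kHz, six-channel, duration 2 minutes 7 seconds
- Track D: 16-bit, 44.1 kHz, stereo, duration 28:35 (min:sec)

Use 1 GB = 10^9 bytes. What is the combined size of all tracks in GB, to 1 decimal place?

Track A: 55 minutes = 3,300 s; 11,025 × 3,300 × 4 × 2 = 291,060,000 bytes.
Track B: 1 h 0 min 33 s = 3,633 s; 16,000 × 3,633 × 2 × 1 = 116,256,000 bytes.
Track C: 2 minutes 7 seconds = 127 s; 24,000 × 127 × 4 × 6 = 73,152,000 bytes.
Track D: 28:35 (min:sec) = 1,715 s; 44,100 × 1,715 × 2 × 2 = 302,526,000 bytes.
Total = 782,994,000 bytes = 0.8 GB.

0.8 GB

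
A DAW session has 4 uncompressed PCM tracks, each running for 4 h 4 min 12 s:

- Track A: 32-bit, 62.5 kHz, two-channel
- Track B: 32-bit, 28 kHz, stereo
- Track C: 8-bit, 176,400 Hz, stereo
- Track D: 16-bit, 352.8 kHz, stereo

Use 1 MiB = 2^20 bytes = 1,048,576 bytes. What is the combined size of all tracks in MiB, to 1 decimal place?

34765.4 MiB

4 h 4 min 12 s = 14,652 s.
Track A: 62,500 × 14,652 × 4 × 2 = 7,326,000,000 bytes.
Track B: 28,000 × 14,652 × 4 × 2 = 3,282,048,000 bytes.
Track C: 176,400 × 14,652 × 1 × 2 = 5,169,225,600 bytes.
Track D: 352,800 × 14,652 × 2 × 2 = 20,676,902,400 bytes.
Total = 36,454,176,000 bytes = 34765.4 MiB.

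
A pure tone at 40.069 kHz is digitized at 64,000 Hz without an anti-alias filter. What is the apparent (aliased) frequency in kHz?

Nyquist = 64,000/2 = 32,000 Hz; 40,069 Hz exceeds it.
Alias = |40,069 − 1×64,000| = |40,069 − 64,000| = 23,931 Hz = 23.931 kHz.

23.931 kHz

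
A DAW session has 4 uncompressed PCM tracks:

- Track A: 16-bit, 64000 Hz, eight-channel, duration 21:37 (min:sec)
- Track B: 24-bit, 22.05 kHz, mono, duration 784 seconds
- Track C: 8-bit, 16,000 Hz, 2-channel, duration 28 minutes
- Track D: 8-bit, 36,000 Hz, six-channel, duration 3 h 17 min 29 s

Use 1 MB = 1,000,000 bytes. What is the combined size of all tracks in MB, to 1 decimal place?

3993.1 MB

Track A: 21:37 (min:sec) = 1,297 s; 64,000 × 1,297 × 2 × 8 = 1,328,128,000 bytes.
Track B: 22,050 × 784 × 3 × 1 = 51,861,600 bytes.
Track C: 28 minutes = 1,680 s; 16,000 × 1,680 × 1 × 2 = 53,760,000 bytes.
Track D: 3 h 17 min 29 s = 11,849 s; 36,000 × 11,849 × 1 × 6 = 2,559,384,000 bytes.
Total = 3,993,133,600 bytes = 3993.1 MB.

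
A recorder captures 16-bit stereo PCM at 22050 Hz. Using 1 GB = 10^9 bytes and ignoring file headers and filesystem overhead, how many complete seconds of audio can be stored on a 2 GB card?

22,675 seconds

Uncompressed byte rate = 22,050 × 2 × 2 = 88,200 bytes/s.
Capacity = 2 × 1,000,000,000 = 2,000,000,000 bytes.
2,000,000,000 / 88,200 ≈ 22675.74 s → 22,675 seconds.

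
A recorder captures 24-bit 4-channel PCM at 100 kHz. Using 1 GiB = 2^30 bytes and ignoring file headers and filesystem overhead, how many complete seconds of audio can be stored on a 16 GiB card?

Uncompressed byte rate = 100,000 × 3 × 4 = 1,200,000 bytes/s.
Capacity = 16 × 1,073,741,824 = 17,179,869,184 bytes.
17,179,869,184 / 1,200,000 ≈ 14316.56 s → 14,316 seconds.

14,316 seconds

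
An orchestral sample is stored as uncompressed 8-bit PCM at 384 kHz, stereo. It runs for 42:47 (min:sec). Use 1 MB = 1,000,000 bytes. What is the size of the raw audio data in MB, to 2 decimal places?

Duration = 42:47 (min:sec) = 2,567 s.
Bytes = 384,000 samples/s × 2,567 s × 1 bytes/sample × 2 ch = 1,971,456,000 bytes.
1,971,456,000 / 1,000,000 = 1971.46 MB.

1971.46 MB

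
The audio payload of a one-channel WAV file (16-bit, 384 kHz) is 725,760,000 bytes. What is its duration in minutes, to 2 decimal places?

Byte rate = 384,000 × 2 × 1 = 768,000 bytes/s.
Duration = 725,760,000 / 768,000 = 945 s.
945 s / 60 = 15.75 minutes.

15.75 minutes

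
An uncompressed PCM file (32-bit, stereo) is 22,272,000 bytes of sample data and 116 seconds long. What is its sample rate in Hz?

Bytes = sample_rate × seconds × bytes_per_sample × channels.
sample_rate = 22,272,000 / (116 × 4 × 2) = 22,272,000 / 928 = 24,000 Hz.

24,000 Hz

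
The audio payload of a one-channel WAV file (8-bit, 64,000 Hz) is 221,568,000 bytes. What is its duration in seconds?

3,462 seconds

Byte rate = 64,000 × 1 × 1 = 64,000 bytes/s.
Duration = 221,568,000 / 64,000 = 3,462 s.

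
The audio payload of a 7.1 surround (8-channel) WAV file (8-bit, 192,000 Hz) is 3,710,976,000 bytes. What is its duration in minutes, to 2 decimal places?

Byte rate = 192,000 × 1 × 8 = 1,536,000 bytes/s.
Duration = 3,710,976,000 / 1,536,000 = 2,416 s.
2,416 s / 60 = 40.27 minutes.

40.27 minutes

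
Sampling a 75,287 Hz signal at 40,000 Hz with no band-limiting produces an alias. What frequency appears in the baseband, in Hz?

4,713 Hz

Nyquist = 40,000/2 = 20,000 Hz; 75,287 Hz exceeds it.
Alias = |75,287 − 2×40,000| = |75,287 − 80,000| = 4,713 Hz.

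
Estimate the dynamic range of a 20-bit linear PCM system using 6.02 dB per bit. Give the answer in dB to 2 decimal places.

20 × 6.02 = 120.40 dB.

120.40 dB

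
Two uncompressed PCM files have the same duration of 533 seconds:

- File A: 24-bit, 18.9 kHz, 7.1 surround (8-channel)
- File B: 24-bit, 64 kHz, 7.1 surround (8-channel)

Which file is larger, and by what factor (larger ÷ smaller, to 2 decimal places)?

File A: 18,900 × 3 × 8 = 453,600 bytes/s.
File B: 64,000 × 3 × 8 = 1,536,000 bytes/s.
File B is larger; ratio = 818,688,000 / 241,768,800 = 3.39.

File B, by a factor of 3.39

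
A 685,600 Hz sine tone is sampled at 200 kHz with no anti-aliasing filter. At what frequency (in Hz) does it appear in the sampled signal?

Nyquist = 200,000/2 = 100,000 Hz; 685,600 Hz exceeds it.
Alias = |685,600 − 3×200,000| = |685,600 − 600,000| = 85,600 Hz.

85,600 Hz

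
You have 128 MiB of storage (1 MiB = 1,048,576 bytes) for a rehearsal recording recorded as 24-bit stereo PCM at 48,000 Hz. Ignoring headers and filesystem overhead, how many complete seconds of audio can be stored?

466 seconds

Uncompressed byte rate = 48,000 × 3 × 2 = 288,000 bytes/s.
Capacity = 128 × 1,048,576 = 134,217,728 bytes.
134,217,728 / 288,000 ≈ 466.03 s → 466 seconds.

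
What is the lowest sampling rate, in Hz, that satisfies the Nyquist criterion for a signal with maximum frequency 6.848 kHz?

Minimum sample rate = 2 × 6,848 Hz = 13,696 Hz.

13,696 Hz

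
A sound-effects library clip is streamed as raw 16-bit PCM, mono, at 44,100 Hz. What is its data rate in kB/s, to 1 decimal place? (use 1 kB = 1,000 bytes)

Bit rate = 44,100 × 16 × 1 = 705,600 bits/s.
705,600 / 8 = 88,200 B/s = 88.2 kB/s.

88.2 kB/s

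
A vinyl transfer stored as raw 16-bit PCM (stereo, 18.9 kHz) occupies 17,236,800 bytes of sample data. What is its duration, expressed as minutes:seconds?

Byte rate = 18,900 × 2 × 2 = 75,600 bytes/s.
Duration = 17,236,800 / 75,600 = 228 s.
228 s = 3:48.

3:48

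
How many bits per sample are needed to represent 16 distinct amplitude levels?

4 bits

log2(16) = 4.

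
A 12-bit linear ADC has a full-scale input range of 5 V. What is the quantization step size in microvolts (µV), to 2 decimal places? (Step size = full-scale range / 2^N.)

1220.70 µV

5 V / 2^12 = 5 / 4,096 V = 1220.70 µV.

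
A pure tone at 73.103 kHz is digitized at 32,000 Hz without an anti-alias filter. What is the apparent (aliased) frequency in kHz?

Nyquist = 32,000/2 = 16,000 Hz; 73,103 Hz exceeds it.
Alias = |73,103 − 2×32,000| = |73,103 − 64,000| = 9,103 Hz = 9.103 kHz.

9.103 kHz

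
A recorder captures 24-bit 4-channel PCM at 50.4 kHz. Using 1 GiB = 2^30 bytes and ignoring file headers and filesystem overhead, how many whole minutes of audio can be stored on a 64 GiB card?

Uncompressed byte rate = 50,400 × 3 × 4 = 604,800 bytes/s.
Capacity = 64 × 1,073,741,824 = 68,719,476,736 bytes.
68,719,476,736 / 604,800 ≈ 113623.47 s → 1,893 minutes.

1,893 minutes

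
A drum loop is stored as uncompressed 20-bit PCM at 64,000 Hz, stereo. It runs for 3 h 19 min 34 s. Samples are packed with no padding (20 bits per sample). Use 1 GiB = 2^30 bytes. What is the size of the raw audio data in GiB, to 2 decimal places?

Duration = 3 h 19 min 34 s = 11,974 s.
Bits = 64,000 × 11,974 × 20 × 2 = 30,653,440,000 bits = 3,831,680,000 bytes.
3,831,680,000 / 1,073,741,824 = 3.57 GiB.

3.57 GiB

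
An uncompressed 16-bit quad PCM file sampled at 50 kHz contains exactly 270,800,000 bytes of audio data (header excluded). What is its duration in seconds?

677 seconds

Byte rate = 50,000 × 2 × 4 = 400,000 bytes/s.
Duration = 270,800,000 / 400,000 = 677 s.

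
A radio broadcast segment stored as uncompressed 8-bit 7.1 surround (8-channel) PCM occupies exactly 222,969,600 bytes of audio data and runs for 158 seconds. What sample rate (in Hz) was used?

Bytes = sample_rate × seconds × bytes_per_sample × channels.
sample_rate = 222,969,600 / (158 × 1 × 8) = 222,969,600 / 1,264 = 176,400 Hz.

176,400 Hz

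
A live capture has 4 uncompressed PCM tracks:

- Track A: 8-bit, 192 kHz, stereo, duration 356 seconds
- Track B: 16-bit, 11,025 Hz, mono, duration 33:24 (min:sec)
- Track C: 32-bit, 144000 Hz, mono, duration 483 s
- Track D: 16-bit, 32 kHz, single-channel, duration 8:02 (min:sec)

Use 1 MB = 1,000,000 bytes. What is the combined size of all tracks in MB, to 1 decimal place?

489.9 MB

Track A: 192,000 × 356 × 1 × 2 = 136,704,000 bytes.
Track B: 33:24 (min:sec) = 2,004 s; 11,025 × 2,004 × 2 × 1 = 44,188,200 bytes.
Track C: 144,000 × 483 × 4 × 1 = 278,208,000 bytes.
Track D: 8:02 (min:sec) = 482 s; 32,000 × 482 × 2 × 1 = 30,848,000 bytes.
Total = 489,948,200 bytes = 489.9 MB.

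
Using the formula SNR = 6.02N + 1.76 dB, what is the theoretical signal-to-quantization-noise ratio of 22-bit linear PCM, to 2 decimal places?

6.02 × 22 + 1.76 = 134.20 dB.

134.20 dB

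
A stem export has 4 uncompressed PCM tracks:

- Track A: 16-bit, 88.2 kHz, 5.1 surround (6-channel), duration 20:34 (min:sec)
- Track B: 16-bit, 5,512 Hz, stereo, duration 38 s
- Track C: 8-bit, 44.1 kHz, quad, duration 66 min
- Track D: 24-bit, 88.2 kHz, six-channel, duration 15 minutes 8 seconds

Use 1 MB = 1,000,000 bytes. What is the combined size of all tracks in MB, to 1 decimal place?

Track A: 20:34 (min:sec) = 1,234 s; 88,200 × 1,234 × 2 × 6 = 1,306,065,600 bytes.
Track B: 5,512 × 38 × 2 × 2 = 837,824 bytes.
Track C: 66 min = 3,960 s; 44,100 × 3,960 × 1 × 4 = 698,544,000 bytes.
Track D: 15 minutes 8 seconds = 908 s; 88,200 × 908 × 3 × 6 = 1,441,540,800 bytes.
Total = 3,446,988,224 bytes = 3447.0 MB.

3447.0 MB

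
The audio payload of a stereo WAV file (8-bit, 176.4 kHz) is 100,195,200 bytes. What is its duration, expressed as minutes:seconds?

4:44

Byte rate = 176,400 × 1 × 2 = 352,800 bytes/s.
Duration = 100,195,200 / 352,800 = 284 s.
284 s = 4:44.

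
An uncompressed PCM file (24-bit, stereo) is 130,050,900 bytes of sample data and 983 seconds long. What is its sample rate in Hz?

22,050 Hz

Bytes = sample_rate × seconds × bytes_per_sample × channels.
sample_rate = 130,050,900 / (983 × 3 × 2) = 130,050,900 / 5,898 = 22,050 Hz.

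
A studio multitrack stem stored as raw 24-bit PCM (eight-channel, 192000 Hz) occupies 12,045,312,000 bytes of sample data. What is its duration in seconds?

2,614 seconds

Byte rate = 192,000 × 3 × 8 = 4,608,000 bytes/s.
Duration = 12,045,312,000 / 4,608,000 = 2,614 s.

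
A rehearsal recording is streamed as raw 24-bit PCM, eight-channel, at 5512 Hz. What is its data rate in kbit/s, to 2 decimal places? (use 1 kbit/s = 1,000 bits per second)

Bit rate = 5,512 × 24 × 8 = 1,058,304 bits/s.
= 1058.30 kbit/s.

1058.30 kbit/s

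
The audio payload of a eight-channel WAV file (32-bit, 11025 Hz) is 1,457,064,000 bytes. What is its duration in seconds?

4,130 seconds

Byte rate = 11,025 × 4 × 8 = 352,800 bytes/s.
Duration = 1,457,064,000 / 352,800 = 4,130 s.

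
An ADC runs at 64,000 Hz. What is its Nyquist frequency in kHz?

32 kHz

Nyquist frequency = sample rate / 2 = 64,000 / 2 = 32 kHz.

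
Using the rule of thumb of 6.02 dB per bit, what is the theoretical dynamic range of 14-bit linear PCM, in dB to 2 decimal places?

14 × 6.02 = 84.28 dB.

84.28 dB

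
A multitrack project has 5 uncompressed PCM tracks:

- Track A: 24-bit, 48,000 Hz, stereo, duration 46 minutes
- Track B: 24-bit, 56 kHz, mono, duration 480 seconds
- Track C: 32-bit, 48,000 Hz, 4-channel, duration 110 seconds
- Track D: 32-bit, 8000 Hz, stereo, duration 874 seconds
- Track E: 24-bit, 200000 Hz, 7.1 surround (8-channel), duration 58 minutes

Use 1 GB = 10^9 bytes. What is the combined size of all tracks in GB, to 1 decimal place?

Track A: 46 minutes = 2,760 s; 48,000 × 2,760 × 3 × 2 = 794,880,000 bytes.
Track B: 56,000 × 480 × 3 × 1 = 80,640,000 bytes.
Track C: 48,000 × 110 × 4 × 4 = 84,480,000 bytes.
Track D: 8,000 × 874 × 4 × 2 = 55,936,000 bytes.
Track E: 58 minutes = 3,480 s; 200,000 × 3,480 × 3 × 8 = 16,704,000,000 bytes.
Total = 17,719,936,000 bytes = 17.7 GB.

17.7 GB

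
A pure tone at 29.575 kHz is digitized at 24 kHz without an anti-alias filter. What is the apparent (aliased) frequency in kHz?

5.575 kHz

Nyquist = 24,000/2 = 12,000 Hz; 29,575 Hz exceeds it.
Alias = |29,575 − 1×24,000| = |29,575 − 24,000| = 5,575 Hz = 5.575 kHz.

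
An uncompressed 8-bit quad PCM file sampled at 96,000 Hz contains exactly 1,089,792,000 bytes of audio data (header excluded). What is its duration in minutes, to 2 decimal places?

47.30 minutes

Byte rate = 96,000 × 1 × 4 = 384,000 bytes/s.
Duration = 1,089,792,000 / 384,000 = 2,838 s.
2,838 s / 60 = 47.30 minutes.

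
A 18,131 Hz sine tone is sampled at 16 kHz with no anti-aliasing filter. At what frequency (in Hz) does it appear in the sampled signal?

2,131 Hz

Nyquist = 16,000/2 = 8,000 Hz; 18,131 Hz exceeds it.
Alias = |18,131 − 1×16,000| = |18,131 − 16,000| = 2,131 Hz.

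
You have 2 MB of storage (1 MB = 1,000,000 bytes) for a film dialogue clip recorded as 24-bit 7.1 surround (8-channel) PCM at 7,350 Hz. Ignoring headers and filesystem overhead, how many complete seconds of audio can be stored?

11 seconds

Uncompressed byte rate = 7,350 × 3 × 8 = 176,400 bytes/s.
Capacity = 2 × 1,000,000 = 2,000,000 bytes.
2,000,000 / 176,400 ≈ 11.34 s → 11 seconds.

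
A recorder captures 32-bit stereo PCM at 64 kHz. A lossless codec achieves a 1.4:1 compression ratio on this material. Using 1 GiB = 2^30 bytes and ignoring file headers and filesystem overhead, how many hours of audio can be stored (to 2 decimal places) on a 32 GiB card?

Uncompressed byte rate = 64,000 × 4 × 2 = 512,000 bytes/s.
After 1.4:1 compression, effective rate ≈ 365714.29 bytes/s.
Capacity = 32 × 1,073,741,824 = 34,359,738,368 bytes.
34,359,738,368 / effective rate ≈ 93952.41 s → 26.10 hours.

26.10 hours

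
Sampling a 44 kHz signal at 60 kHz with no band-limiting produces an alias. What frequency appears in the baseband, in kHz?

16 kHz

Nyquist = 60,000/2 = 30,000 Hz; 44,000 Hz exceeds it.
Alias = |44,000 − 1×60,000| = |44,000 − 60,000| = 16,000 Hz = 16 kHz.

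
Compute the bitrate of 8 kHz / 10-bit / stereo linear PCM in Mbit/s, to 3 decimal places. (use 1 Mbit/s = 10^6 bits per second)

Bit rate = 8,000 × 10 × 2 = 160,000 bits/s.
= 0.160 Mbit/s.

0.160 Mbit/s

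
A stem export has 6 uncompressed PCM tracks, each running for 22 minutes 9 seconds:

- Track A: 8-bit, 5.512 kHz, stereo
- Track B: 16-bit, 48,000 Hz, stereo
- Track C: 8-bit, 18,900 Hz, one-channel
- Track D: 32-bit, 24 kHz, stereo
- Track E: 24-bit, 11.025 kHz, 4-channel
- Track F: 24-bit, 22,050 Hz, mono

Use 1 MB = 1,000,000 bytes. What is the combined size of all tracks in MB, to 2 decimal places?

22 minutes 9 seconds = 1,329 s.
Track A: 5,512 × 1,329 × 1 × 2 = 14,650,896 bytes.
Track B: 48,000 × 1,329 × 2 × 2 = 255,168,000 bytes.
Track C: 18,900 × 1,329 × 1 × 1 = 25,118,100 bytes.
Track D: 24,000 × 1,329 × 4 × 2 = 255,168,000 bytes.
Track E: 11,025 × 1,329 × 3 × 4 = 175,826,700 bytes.
Track F: 22,050 × 1,329 × 3 × 1 = 87,913,350 bytes.
Total = 813,845,046 bytes = 813.85 MB.

813.85 MB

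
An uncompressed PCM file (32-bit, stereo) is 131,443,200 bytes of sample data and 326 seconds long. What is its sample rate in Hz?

50,400 Hz

Bytes = sample_rate × seconds × bytes_per_sample × channels.
sample_rate = 131,443,200 / (326 × 4 × 2) = 131,443,200 / 2,608 = 50,400 Hz.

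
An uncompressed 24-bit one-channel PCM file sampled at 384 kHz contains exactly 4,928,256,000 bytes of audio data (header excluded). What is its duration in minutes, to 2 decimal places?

Byte rate = 384,000 × 3 × 1 = 1,152,000 bytes/s.
Duration = 4,928,256,000 / 1,152,000 = 4,278 s.
4,278 s / 60 = 71.30 minutes.

71.30 minutes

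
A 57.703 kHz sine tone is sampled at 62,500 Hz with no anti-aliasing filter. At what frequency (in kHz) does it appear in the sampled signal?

Nyquist = 62,500/2 = 31,250 Hz; 57,703 Hz exceeds it.
Alias = |57,703 − 1×62,500| = |57,703 − 62,500| = 4,797 Hz = 4.797 kHz.

4.797 kHz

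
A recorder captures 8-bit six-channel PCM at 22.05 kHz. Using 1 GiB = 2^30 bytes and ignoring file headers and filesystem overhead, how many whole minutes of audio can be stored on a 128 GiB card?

Uncompressed byte rate = 22,050 × 1 × 6 = 132,300 bytes/s.
Capacity = 128 × 1,073,741,824 = 137,438,953,472 bytes.
137,438,953,472 / 132,300 ≈ 1038843.19 s → 17,314 minutes.

17,314 minutes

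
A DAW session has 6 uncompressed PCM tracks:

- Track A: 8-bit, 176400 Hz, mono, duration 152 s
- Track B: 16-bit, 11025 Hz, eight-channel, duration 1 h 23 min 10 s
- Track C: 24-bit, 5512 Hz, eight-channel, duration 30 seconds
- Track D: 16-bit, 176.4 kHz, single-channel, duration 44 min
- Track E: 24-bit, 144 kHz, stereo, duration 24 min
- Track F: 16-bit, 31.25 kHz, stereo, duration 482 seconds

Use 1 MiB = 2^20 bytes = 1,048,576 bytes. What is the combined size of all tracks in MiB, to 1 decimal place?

3001.0 MiB

Track A: 176,400 × 152 × 1 × 1 = 26,812,800 bytes.
Track B: 1 h 23 min 10 s = 4,990 s; 11,025 × 4,990 × 2 × 8 = 880,236,000 bytes.
Track C: 5,512 × 30 × 3 × 8 = 3,968,640 bytes.
Track D: 44 min = 2,640 s; 176,400 × 2,640 × 2 × 1 = 931,392,000 bytes.
Track E: 24 min = 1,440 s; 144,000 × 1,440 × 3 × 2 = 1,244,160,000 bytes.
Track F: 31,250 × 482 × 2 × 2 = 60,250,000 bytes.
Total = 3,146,819,440 bytes = 3001.0 MiB.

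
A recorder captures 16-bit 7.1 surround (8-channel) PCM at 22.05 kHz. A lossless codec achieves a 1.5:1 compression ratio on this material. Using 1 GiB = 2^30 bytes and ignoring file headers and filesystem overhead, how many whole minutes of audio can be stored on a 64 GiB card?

4,869 minutes

Uncompressed byte rate = 22,050 × 2 × 8 = 352,800 bytes/s.
After 1.5:1 compression, effective rate ≈ 235200 bytes/s.
Capacity = 64 × 1,073,741,824 = 68,719,476,736 bytes.
68,719,476,736 / effective rate ≈ 292174.65 s → 4,869 minutes.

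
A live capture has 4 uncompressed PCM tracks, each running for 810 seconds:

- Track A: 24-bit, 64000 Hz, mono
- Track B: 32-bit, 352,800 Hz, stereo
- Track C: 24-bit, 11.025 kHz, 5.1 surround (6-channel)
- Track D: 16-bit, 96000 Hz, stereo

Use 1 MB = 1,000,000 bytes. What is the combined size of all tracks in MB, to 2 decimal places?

Track A: 64,000 × 810 × 3 × 1 = 155,520,000 bytes.
Track B: 352,800 × 810 × 4 × 2 = 2,286,144,000 bytes.
Track C: 11,025 × 810 × 3 × 6 = 160,744,500 bytes.
Track D: 96,000 × 810 × 2 × 2 = 311,040,000 bytes.
Total = 2,913,448,500 bytes = 2913.45 MB.

2913.45 MB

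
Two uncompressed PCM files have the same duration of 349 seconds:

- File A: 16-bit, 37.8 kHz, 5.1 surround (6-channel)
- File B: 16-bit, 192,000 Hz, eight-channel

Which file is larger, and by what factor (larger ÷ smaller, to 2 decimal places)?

File A: 37,800 × 2 × 6 = 453,600 bytes/s.
File B: 192,000 × 2 × 8 = 3,072,000 bytes/s.
File B is larger; ratio = 1,072,128,000 / 158,306,400 = 6.77.

File B, by a factor of 6.77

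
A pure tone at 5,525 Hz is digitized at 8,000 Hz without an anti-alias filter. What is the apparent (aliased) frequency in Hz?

2,475 Hz

Nyquist = 8,000/2 = 4,000 Hz; 5,525 Hz exceeds it.
Alias = |5,525 − 1×8,000| = |5,525 − 8,000| = 2,475 Hz.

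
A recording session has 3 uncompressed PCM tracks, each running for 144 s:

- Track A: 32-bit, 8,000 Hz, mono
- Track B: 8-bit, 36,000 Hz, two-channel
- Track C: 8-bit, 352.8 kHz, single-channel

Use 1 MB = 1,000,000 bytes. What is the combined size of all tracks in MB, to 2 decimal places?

Track A: 8,000 × 144 × 4 × 1 = 4,608,000 bytes.
Track B: 36,000 × 144 × 1 × 2 = 10,368,000 bytes.
Track C: 352,800 × 144 × 1 × 1 = 50,803,200 bytes.
Total = 65,779,200 bytes = 65.78 MB.

65.78 MB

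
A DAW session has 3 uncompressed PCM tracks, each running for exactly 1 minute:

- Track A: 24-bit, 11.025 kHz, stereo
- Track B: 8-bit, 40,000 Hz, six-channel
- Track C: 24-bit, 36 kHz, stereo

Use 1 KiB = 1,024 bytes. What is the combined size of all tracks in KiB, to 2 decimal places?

30594.73 KiB

exactly 1 minute = 60 s.
Track A: 11,025 × 60 × 3 × 2 = 3,969,000 bytes.
Track B: 40,000 × 60 × 1 × 6 = 14,400,000 bytes.
Track C: 36,000 × 60 × 3 × 2 = 12,960,000 bytes.
Total = 31,329,000 bytes = 30594.73 KiB.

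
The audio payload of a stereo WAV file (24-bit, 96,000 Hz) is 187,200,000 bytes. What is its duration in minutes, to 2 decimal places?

5.42 minutes

Byte rate = 96,000 × 3 × 2 = 576,000 bytes/s.
Duration = 187,200,000 / 576,000 = 325 s.
325 s / 60 = 5.42 minutes.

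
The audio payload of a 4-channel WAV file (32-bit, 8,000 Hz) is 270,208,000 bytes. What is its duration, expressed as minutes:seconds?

35:11

Byte rate = 8,000 × 4 × 4 = 128,000 bytes/s.
Duration = 270,208,000 / 128,000 = 2,111 s.
2,111 s = 35:11.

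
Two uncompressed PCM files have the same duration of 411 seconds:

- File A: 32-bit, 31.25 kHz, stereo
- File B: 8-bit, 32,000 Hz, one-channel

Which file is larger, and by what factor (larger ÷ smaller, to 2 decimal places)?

File A: 31,250 × 4 × 2 = 250,000 bytes/s.
File B: 32,000 × 1 × 1 = 32,000 bytes/s.
File A is larger; ratio = 102,750,000 / 13,152,000 = 7.81.

File A, by a factor of 7.81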